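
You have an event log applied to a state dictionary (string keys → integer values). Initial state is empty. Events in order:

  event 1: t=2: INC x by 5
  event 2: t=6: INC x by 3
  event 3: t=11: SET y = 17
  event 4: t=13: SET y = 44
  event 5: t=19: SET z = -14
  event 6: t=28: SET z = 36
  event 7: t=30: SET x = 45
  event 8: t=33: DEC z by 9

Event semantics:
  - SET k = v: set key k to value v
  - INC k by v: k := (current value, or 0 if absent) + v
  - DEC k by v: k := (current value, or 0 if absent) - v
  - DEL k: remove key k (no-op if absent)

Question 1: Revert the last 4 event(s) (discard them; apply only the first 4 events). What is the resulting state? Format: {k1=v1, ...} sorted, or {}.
Answer: {x=8, y=44}

Derivation:
Keep first 4 events (discard last 4):
  after event 1 (t=2: INC x by 5): {x=5}
  after event 2 (t=6: INC x by 3): {x=8}
  after event 3 (t=11: SET y = 17): {x=8, y=17}
  after event 4 (t=13: SET y = 44): {x=8, y=44}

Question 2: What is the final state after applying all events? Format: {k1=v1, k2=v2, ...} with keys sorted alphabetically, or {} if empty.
Answer: {x=45, y=44, z=27}

Derivation:
  after event 1 (t=2: INC x by 5): {x=5}
  after event 2 (t=6: INC x by 3): {x=8}
  after event 3 (t=11: SET y = 17): {x=8, y=17}
  after event 4 (t=13: SET y = 44): {x=8, y=44}
  after event 5 (t=19: SET z = -14): {x=8, y=44, z=-14}
  after event 6 (t=28: SET z = 36): {x=8, y=44, z=36}
  after event 7 (t=30: SET x = 45): {x=45, y=44, z=36}
  after event 8 (t=33: DEC z by 9): {x=45, y=44, z=27}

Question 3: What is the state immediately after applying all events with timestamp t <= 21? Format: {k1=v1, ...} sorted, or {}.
Apply events with t <= 21 (5 events):
  after event 1 (t=2: INC x by 5): {x=5}
  after event 2 (t=6: INC x by 3): {x=8}
  after event 3 (t=11: SET y = 17): {x=8, y=17}
  after event 4 (t=13: SET y = 44): {x=8, y=44}
  after event 5 (t=19: SET z = -14): {x=8, y=44, z=-14}

Answer: {x=8, y=44, z=-14}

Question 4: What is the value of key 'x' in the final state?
Track key 'x' through all 8 events:
  event 1 (t=2: INC x by 5): x (absent) -> 5
  event 2 (t=6: INC x by 3): x 5 -> 8
  event 3 (t=11: SET y = 17): x unchanged
  event 4 (t=13: SET y = 44): x unchanged
  event 5 (t=19: SET z = -14): x unchanged
  event 6 (t=28: SET z = 36): x unchanged
  event 7 (t=30: SET x = 45): x 8 -> 45
  event 8 (t=33: DEC z by 9): x unchanged
Final: x = 45

Answer: 45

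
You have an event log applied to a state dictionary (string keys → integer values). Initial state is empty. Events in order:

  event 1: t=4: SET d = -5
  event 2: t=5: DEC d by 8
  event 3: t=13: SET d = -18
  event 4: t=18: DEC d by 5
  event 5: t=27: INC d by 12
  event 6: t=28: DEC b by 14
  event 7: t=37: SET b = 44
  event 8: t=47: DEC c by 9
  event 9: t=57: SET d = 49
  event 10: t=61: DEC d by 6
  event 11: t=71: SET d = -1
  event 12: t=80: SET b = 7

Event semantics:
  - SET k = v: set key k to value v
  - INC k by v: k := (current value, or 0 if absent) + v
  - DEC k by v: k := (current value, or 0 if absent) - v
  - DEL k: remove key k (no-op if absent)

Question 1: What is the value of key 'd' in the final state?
Answer: -1

Derivation:
Track key 'd' through all 12 events:
  event 1 (t=4: SET d = -5): d (absent) -> -5
  event 2 (t=5: DEC d by 8): d -5 -> -13
  event 3 (t=13: SET d = -18): d -13 -> -18
  event 4 (t=18: DEC d by 5): d -18 -> -23
  event 5 (t=27: INC d by 12): d -23 -> -11
  event 6 (t=28: DEC b by 14): d unchanged
  event 7 (t=37: SET b = 44): d unchanged
  event 8 (t=47: DEC c by 9): d unchanged
  event 9 (t=57: SET d = 49): d -11 -> 49
  event 10 (t=61: DEC d by 6): d 49 -> 43
  event 11 (t=71: SET d = -1): d 43 -> -1
  event 12 (t=80: SET b = 7): d unchanged
Final: d = -1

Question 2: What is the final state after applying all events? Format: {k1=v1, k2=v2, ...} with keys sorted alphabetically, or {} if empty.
Answer: {b=7, c=-9, d=-1}

Derivation:
  after event 1 (t=4: SET d = -5): {d=-5}
  after event 2 (t=5: DEC d by 8): {d=-13}
  after event 3 (t=13: SET d = -18): {d=-18}
  after event 4 (t=18: DEC d by 5): {d=-23}
  after event 5 (t=27: INC d by 12): {d=-11}
  after event 6 (t=28: DEC b by 14): {b=-14, d=-11}
  after event 7 (t=37: SET b = 44): {b=44, d=-11}
  after event 8 (t=47: DEC c by 9): {b=44, c=-9, d=-11}
  after event 9 (t=57: SET d = 49): {b=44, c=-9, d=49}
  after event 10 (t=61: DEC d by 6): {b=44, c=-9, d=43}
  after event 11 (t=71: SET d = -1): {b=44, c=-9, d=-1}
  after event 12 (t=80: SET b = 7): {b=7, c=-9, d=-1}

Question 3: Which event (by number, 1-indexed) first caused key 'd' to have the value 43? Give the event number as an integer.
Looking for first event where d becomes 43:
  event 1: d = -5
  event 2: d = -13
  event 3: d = -18
  event 4: d = -23
  event 5: d = -11
  event 6: d = -11
  event 7: d = -11
  event 8: d = -11
  event 9: d = 49
  event 10: d 49 -> 43  <-- first match

Answer: 10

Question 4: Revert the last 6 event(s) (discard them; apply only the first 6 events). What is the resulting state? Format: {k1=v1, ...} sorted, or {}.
Answer: {b=-14, d=-11}

Derivation:
Keep first 6 events (discard last 6):
  after event 1 (t=4: SET d = -5): {d=-5}
  after event 2 (t=5: DEC d by 8): {d=-13}
  after event 3 (t=13: SET d = -18): {d=-18}
  after event 4 (t=18: DEC d by 5): {d=-23}
  after event 5 (t=27: INC d by 12): {d=-11}
  after event 6 (t=28: DEC b by 14): {b=-14, d=-11}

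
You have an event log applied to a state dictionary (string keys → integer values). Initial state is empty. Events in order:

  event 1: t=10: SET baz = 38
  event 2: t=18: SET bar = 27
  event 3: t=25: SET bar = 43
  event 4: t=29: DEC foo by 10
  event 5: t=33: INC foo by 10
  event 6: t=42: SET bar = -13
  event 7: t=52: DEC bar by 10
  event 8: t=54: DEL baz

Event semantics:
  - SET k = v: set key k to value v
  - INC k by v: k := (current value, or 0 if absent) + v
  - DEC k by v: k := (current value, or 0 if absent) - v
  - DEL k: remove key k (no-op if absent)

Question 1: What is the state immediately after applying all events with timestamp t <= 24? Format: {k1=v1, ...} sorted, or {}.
Apply events with t <= 24 (2 events):
  after event 1 (t=10: SET baz = 38): {baz=38}
  after event 2 (t=18: SET bar = 27): {bar=27, baz=38}

Answer: {bar=27, baz=38}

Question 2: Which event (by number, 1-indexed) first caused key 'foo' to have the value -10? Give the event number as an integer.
Answer: 4

Derivation:
Looking for first event where foo becomes -10:
  event 4: foo (absent) -> -10  <-- first match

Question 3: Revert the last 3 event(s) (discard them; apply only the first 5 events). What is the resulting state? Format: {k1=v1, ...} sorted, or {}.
Keep first 5 events (discard last 3):
  after event 1 (t=10: SET baz = 38): {baz=38}
  after event 2 (t=18: SET bar = 27): {bar=27, baz=38}
  after event 3 (t=25: SET bar = 43): {bar=43, baz=38}
  after event 4 (t=29: DEC foo by 10): {bar=43, baz=38, foo=-10}
  after event 5 (t=33: INC foo by 10): {bar=43, baz=38, foo=0}

Answer: {bar=43, baz=38, foo=0}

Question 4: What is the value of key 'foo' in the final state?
Track key 'foo' through all 8 events:
  event 1 (t=10: SET baz = 38): foo unchanged
  event 2 (t=18: SET bar = 27): foo unchanged
  event 3 (t=25: SET bar = 43): foo unchanged
  event 4 (t=29: DEC foo by 10): foo (absent) -> -10
  event 5 (t=33: INC foo by 10): foo -10 -> 0
  event 6 (t=42: SET bar = -13): foo unchanged
  event 7 (t=52: DEC bar by 10): foo unchanged
  event 8 (t=54: DEL baz): foo unchanged
Final: foo = 0

Answer: 0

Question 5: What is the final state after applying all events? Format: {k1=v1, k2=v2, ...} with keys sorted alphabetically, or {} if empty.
Answer: {bar=-23, foo=0}

Derivation:
  after event 1 (t=10: SET baz = 38): {baz=38}
  after event 2 (t=18: SET bar = 27): {bar=27, baz=38}
  after event 3 (t=25: SET bar = 43): {bar=43, baz=38}
  after event 4 (t=29: DEC foo by 10): {bar=43, baz=38, foo=-10}
  after event 5 (t=33: INC foo by 10): {bar=43, baz=38, foo=0}
  after event 6 (t=42: SET bar = -13): {bar=-13, baz=38, foo=0}
  after event 7 (t=52: DEC bar by 10): {bar=-23, baz=38, foo=0}
  after event 8 (t=54: DEL baz): {bar=-23, foo=0}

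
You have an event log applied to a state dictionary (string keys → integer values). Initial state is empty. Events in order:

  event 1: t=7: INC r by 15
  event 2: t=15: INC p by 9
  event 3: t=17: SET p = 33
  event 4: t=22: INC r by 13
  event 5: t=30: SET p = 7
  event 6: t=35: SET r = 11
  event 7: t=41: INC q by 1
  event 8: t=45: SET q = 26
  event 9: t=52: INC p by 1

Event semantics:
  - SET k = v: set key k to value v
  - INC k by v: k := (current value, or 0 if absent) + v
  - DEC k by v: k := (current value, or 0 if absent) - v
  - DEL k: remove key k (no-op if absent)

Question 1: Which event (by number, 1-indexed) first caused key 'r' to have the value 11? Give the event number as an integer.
Answer: 6

Derivation:
Looking for first event where r becomes 11:
  event 1: r = 15
  event 2: r = 15
  event 3: r = 15
  event 4: r = 28
  event 5: r = 28
  event 6: r 28 -> 11  <-- first match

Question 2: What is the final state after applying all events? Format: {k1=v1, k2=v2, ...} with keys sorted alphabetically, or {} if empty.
Answer: {p=8, q=26, r=11}

Derivation:
  after event 1 (t=7: INC r by 15): {r=15}
  after event 2 (t=15: INC p by 9): {p=9, r=15}
  after event 3 (t=17: SET p = 33): {p=33, r=15}
  after event 4 (t=22: INC r by 13): {p=33, r=28}
  after event 5 (t=30: SET p = 7): {p=7, r=28}
  after event 6 (t=35: SET r = 11): {p=7, r=11}
  after event 7 (t=41: INC q by 1): {p=7, q=1, r=11}
  after event 8 (t=45: SET q = 26): {p=7, q=26, r=11}
  after event 9 (t=52: INC p by 1): {p=8, q=26, r=11}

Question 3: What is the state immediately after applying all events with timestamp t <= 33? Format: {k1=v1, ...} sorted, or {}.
Answer: {p=7, r=28}

Derivation:
Apply events with t <= 33 (5 events):
  after event 1 (t=7: INC r by 15): {r=15}
  after event 2 (t=15: INC p by 9): {p=9, r=15}
  after event 3 (t=17: SET p = 33): {p=33, r=15}
  after event 4 (t=22: INC r by 13): {p=33, r=28}
  after event 5 (t=30: SET p = 7): {p=7, r=28}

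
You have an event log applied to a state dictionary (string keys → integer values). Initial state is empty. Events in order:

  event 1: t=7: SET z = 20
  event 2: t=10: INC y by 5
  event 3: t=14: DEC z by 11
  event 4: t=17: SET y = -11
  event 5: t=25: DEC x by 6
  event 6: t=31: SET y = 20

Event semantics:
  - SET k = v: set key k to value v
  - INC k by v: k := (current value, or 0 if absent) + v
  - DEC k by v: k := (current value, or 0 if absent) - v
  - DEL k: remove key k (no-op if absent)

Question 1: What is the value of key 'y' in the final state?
Answer: 20

Derivation:
Track key 'y' through all 6 events:
  event 1 (t=7: SET z = 20): y unchanged
  event 2 (t=10: INC y by 5): y (absent) -> 5
  event 3 (t=14: DEC z by 11): y unchanged
  event 4 (t=17: SET y = -11): y 5 -> -11
  event 5 (t=25: DEC x by 6): y unchanged
  event 6 (t=31: SET y = 20): y -11 -> 20
Final: y = 20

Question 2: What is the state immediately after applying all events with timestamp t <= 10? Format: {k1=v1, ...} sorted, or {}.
Apply events with t <= 10 (2 events):
  after event 1 (t=7: SET z = 20): {z=20}
  after event 2 (t=10: INC y by 5): {y=5, z=20}

Answer: {y=5, z=20}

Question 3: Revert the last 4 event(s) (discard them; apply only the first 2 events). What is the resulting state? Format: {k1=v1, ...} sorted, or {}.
Answer: {y=5, z=20}

Derivation:
Keep first 2 events (discard last 4):
  after event 1 (t=7: SET z = 20): {z=20}
  after event 2 (t=10: INC y by 5): {y=5, z=20}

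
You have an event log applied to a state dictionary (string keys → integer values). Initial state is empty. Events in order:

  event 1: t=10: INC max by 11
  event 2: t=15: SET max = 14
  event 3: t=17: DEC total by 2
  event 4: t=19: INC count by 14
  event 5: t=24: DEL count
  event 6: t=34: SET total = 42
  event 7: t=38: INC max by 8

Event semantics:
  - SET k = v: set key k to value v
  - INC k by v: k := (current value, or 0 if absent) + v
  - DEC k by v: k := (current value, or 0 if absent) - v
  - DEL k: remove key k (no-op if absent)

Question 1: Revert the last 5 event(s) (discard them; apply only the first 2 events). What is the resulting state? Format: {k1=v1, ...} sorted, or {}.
Keep first 2 events (discard last 5):
  after event 1 (t=10: INC max by 11): {max=11}
  after event 2 (t=15: SET max = 14): {max=14}

Answer: {max=14}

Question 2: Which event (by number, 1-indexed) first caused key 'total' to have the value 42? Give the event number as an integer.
Looking for first event where total becomes 42:
  event 3: total = -2
  event 4: total = -2
  event 5: total = -2
  event 6: total -2 -> 42  <-- first match

Answer: 6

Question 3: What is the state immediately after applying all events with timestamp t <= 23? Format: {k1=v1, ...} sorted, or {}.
Answer: {count=14, max=14, total=-2}

Derivation:
Apply events with t <= 23 (4 events):
  after event 1 (t=10: INC max by 11): {max=11}
  after event 2 (t=15: SET max = 14): {max=14}
  after event 3 (t=17: DEC total by 2): {max=14, total=-2}
  after event 4 (t=19: INC count by 14): {count=14, max=14, total=-2}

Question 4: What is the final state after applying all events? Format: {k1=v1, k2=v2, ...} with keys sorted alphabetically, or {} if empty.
  after event 1 (t=10: INC max by 11): {max=11}
  after event 2 (t=15: SET max = 14): {max=14}
  after event 3 (t=17: DEC total by 2): {max=14, total=-2}
  after event 4 (t=19: INC count by 14): {count=14, max=14, total=-2}
  after event 5 (t=24: DEL count): {max=14, total=-2}
  after event 6 (t=34: SET total = 42): {max=14, total=42}
  after event 7 (t=38: INC max by 8): {max=22, total=42}

Answer: {max=22, total=42}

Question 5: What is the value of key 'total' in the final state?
Answer: 42

Derivation:
Track key 'total' through all 7 events:
  event 1 (t=10: INC max by 11): total unchanged
  event 2 (t=15: SET max = 14): total unchanged
  event 3 (t=17: DEC total by 2): total (absent) -> -2
  event 4 (t=19: INC count by 14): total unchanged
  event 5 (t=24: DEL count): total unchanged
  event 6 (t=34: SET total = 42): total -2 -> 42
  event 7 (t=38: INC max by 8): total unchanged
Final: total = 42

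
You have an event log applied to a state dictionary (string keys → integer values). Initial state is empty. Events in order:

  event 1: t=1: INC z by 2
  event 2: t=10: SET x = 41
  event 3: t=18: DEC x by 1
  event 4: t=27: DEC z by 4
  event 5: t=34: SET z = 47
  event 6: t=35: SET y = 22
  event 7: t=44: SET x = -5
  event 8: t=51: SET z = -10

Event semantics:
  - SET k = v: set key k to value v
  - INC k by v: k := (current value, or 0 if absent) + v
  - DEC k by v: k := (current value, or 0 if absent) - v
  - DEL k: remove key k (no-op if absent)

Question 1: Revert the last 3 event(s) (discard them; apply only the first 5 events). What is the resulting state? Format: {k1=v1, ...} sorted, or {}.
Answer: {x=40, z=47}

Derivation:
Keep first 5 events (discard last 3):
  after event 1 (t=1: INC z by 2): {z=2}
  after event 2 (t=10: SET x = 41): {x=41, z=2}
  after event 3 (t=18: DEC x by 1): {x=40, z=2}
  after event 4 (t=27: DEC z by 4): {x=40, z=-2}
  after event 5 (t=34: SET z = 47): {x=40, z=47}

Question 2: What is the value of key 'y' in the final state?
Track key 'y' through all 8 events:
  event 1 (t=1: INC z by 2): y unchanged
  event 2 (t=10: SET x = 41): y unchanged
  event 3 (t=18: DEC x by 1): y unchanged
  event 4 (t=27: DEC z by 4): y unchanged
  event 5 (t=34: SET z = 47): y unchanged
  event 6 (t=35: SET y = 22): y (absent) -> 22
  event 7 (t=44: SET x = -5): y unchanged
  event 8 (t=51: SET z = -10): y unchanged
Final: y = 22

Answer: 22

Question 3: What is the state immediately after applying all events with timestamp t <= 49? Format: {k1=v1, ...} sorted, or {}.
Answer: {x=-5, y=22, z=47}

Derivation:
Apply events with t <= 49 (7 events):
  after event 1 (t=1: INC z by 2): {z=2}
  after event 2 (t=10: SET x = 41): {x=41, z=2}
  after event 3 (t=18: DEC x by 1): {x=40, z=2}
  after event 4 (t=27: DEC z by 4): {x=40, z=-2}
  after event 5 (t=34: SET z = 47): {x=40, z=47}
  after event 6 (t=35: SET y = 22): {x=40, y=22, z=47}
  after event 7 (t=44: SET x = -5): {x=-5, y=22, z=47}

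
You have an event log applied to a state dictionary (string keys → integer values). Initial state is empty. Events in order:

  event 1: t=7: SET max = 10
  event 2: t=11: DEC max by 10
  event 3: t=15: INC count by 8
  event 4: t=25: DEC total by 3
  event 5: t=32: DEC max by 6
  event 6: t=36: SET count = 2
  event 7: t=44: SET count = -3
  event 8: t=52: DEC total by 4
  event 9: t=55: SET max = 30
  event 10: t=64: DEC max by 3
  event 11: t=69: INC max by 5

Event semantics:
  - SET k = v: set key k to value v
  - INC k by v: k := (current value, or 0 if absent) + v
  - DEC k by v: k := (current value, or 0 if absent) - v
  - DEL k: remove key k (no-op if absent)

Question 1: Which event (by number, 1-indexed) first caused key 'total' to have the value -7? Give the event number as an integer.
Answer: 8

Derivation:
Looking for first event where total becomes -7:
  event 4: total = -3
  event 5: total = -3
  event 6: total = -3
  event 7: total = -3
  event 8: total -3 -> -7  <-- first match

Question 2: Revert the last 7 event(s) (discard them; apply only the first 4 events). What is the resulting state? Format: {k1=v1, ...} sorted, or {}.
Answer: {count=8, max=0, total=-3}

Derivation:
Keep first 4 events (discard last 7):
  after event 1 (t=7: SET max = 10): {max=10}
  after event 2 (t=11: DEC max by 10): {max=0}
  after event 3 (t=15: INC count by 8): {count=8, max=0}
  after event 4 (t=25: DEC total by 3): {count=8, max=0, total=-3}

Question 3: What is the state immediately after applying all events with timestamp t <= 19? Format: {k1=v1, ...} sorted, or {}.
Answer: {count=8, max=0}

Derivation:
Apply events with t <= 19 (3 events):
  after event 1 (t=7: SET max = 10): {max=10}
  after event 2 (t=11: DEC max by 10): {max=0}
  after event 3 (t=15: INC count by 8): {count=8, max=0}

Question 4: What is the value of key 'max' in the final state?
Track key 'max' through all 11 events:
  event 1 (t=7: SET max = 10): max (absent) -> 10
  event 2 (t=11: DEC max by 10): max 10 -> 0
  event 3 (t=15: INC count by 8): max unchanged
  event 4 (t=25: DEC total by 3): max unchanged
  event 5 (t=32: DEC max by 6): max 0 -> -6
  event 6 (t=36: SET count = 2): max unchanged
  event 7 (t=44: SET count = -3): max unchanged
  event 8 (t=52: DEC total by 4): max unchanged
  event 9 (t=55: SET max = 30): max -6 -> 30
  event 10 (t=64: DEC max by 3): max 30 -> 27
  event 11 (t=69: INC max by 5): max 27 -> 32
Final: max = 32

Answer: 32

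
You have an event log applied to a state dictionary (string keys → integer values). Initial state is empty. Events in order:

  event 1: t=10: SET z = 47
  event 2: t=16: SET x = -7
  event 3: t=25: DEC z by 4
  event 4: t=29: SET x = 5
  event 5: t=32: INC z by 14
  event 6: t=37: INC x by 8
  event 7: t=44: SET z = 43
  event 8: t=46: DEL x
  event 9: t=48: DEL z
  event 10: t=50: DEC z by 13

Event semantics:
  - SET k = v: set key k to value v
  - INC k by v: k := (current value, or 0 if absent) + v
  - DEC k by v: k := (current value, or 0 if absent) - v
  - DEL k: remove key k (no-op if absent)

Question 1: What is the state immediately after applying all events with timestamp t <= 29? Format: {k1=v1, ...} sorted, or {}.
Answer: {x=5, z=43}

Derivation:
Apply events with t <= 29 (4 events):
  after event 1 (t=10: SET z = 47): {z=47}
  after event 2 (t=16: SET x = -7): {x=-7, z=47}
  after event 3 (t=25: DEC z by 4): {x=-7, z=43}
  after event 4 (t=29: SET x = 5): {x=5, z=43}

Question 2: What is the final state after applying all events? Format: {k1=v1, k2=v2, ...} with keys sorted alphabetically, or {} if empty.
Answer: {z=-13}

Derivation:
  after event 1 (t=10: SET z = 47): {z=47}
  after event 2 (t=16: SET x = -7): {x=-7, z=47}
  after event 3 (t=25: DEC z by 4): {x=-7, z=43}
  after event 4 (t=29: SET x = 5): {x=5, z=43}
  after event 5 (t=32: INC z by 14): {x=5, z=57}
  after event 6 (t=37: INC x by 8): {x=13, z=57}
  after event 7 (t=44: SET z = 43): {x=13, z=43}
  after event 8 (t=46: DEL x): {z=43}
  after event 9 (t=48: DEL z): {}
  after event 10 (t=50: DEC z by 13): {z=-13}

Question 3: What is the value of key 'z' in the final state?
Track key 'z' through all 10 events:
  event 1 (t=10: SET z = 47): z (absent) -> 47
  event 2 (t=16: SET x = -7): z unchanged
  event 3 (t=25: DEC z by 4): z 47 -> 43
  event 4 (t=29: SET x = 5): z unchanged
  event 5 (t=32: INC z by 14): z 43 -> 57
  event 6 (t=37: INC x by 8): z unchanged
  event 7 (t=44: SET z = 43): z 57 -> 43
  event 8 (t=46: DEL x): z unchanged
  event 9 (t=48: DEL z): z 43 -> (absent)
  event 10 (t=50: DEC z by 13): z (absent) -> -13
Final: z = -13

Answer: -13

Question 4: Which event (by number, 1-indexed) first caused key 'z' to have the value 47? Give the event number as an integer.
Answer: 1

Derivation:
Looking for first event where z becomes 47:
  event 1: z (absent) -> 47  <-- first match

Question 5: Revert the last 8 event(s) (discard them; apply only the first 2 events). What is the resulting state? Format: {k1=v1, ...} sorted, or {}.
Answer: {x=-7, z=47}

Derivation:
Keep first 2 events (discard last 8):
  after event 1 (t=10: SET z = 47): {z=47}
  after event 2 (t=16: SET x = -7): {x=-7, z=47}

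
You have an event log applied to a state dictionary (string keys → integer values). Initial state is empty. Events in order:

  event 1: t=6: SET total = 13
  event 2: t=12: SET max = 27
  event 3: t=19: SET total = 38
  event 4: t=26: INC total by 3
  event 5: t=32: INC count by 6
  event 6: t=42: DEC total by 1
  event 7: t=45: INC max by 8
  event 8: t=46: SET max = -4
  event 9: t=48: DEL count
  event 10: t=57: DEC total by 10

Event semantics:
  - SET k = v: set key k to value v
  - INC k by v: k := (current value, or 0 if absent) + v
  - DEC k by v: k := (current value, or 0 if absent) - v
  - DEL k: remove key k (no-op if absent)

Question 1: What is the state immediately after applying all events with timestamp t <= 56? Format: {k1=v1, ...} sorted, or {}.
Answer: {max=-4, total=40}

Derivation:
Apply events with t <= 56 (9 events):
  after event 1 (t=6: SET total = 13): {total=13}
  after event 2 (t=12: SET max = 27): {max=27, total=13}
  after event 3 (t=19: SET total = 38): {max=27, total=38}
  after event 4 (t=26: INC total by 3): {max=27, total=41}
  after event 5 (t=32: INC count by 6): {count=6, max=27, total=41}
  after event 6 (t=42: DEC total by 1): {count=6, max=27, total=40}
  after event 7 (t=45: INC max by 8): {count=6, max=35, total=40}
  after event 8 (t=46: SET max = -4): {count=6, max=-4, total=40}
  after event 9 (t=48: DEL count): {max=-4, total=40}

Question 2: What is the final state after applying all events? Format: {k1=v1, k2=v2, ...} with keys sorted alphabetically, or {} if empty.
  after event 1 (t=6: SET total = 13): {total=13}
  after event 2 (t=12: SET max = 27): {max=27, total=13}
  after event 3 (t=19: SET total = 38): {max=27, total=38}
  after event 4 (t=26: INC total by 3): {max=27, total=41}
  after event 5 (t=32: INC count by 6): {count=6, max=27, total=41}
  after event 6 (t=42: DEC total by 1): {count=6, max=27, total=40}
  after event 7 (t=45: INC max by 8): {count=6, max=35, total=40}
  after event 8 (t=46: SET max = -4): {count=6, max=-4, total=40}
  after event 9 (t=48: DEL count): {max=-4, total=40}
  after event 10 (t=57: DEC total by 10): {max=-4, total=30}

Answer: {max=-4, total=30}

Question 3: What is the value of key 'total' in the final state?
Answer: 30

Derivation:
Track key 'total' through all 10 events:
  event 1 (t=6: SET total = 13): total (absent) -> 13
  event 2 (t=12: SET max = 27): total unchanged
  event 3 (t=19: SET total = 38): total 13 -> 38
  event 4 (t=26: INC total by 3): total 38 -> 41
  event 5 (t=32: INC count by 6): total unchanged
  event 6 (t=42: DEC total by 1): total 41 -> 40
  event 7 (t=45: INC max by 8): total unchanged
  event 8 (t=46: SET max = -4): total unchanged
  event 9 (t=48: DEL count): total unchanged
  event 10 (t=57: DEC total by 10): total 40 -> 30
Final: total = 30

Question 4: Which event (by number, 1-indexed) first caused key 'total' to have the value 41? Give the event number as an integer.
Answer: 4

Derivation:
Looking for first event where total becomes 41:
  event 1: total = 13
  event 2: total = 13
  event 3: total = 38
  event 4: total 38 -> 41  <-- first match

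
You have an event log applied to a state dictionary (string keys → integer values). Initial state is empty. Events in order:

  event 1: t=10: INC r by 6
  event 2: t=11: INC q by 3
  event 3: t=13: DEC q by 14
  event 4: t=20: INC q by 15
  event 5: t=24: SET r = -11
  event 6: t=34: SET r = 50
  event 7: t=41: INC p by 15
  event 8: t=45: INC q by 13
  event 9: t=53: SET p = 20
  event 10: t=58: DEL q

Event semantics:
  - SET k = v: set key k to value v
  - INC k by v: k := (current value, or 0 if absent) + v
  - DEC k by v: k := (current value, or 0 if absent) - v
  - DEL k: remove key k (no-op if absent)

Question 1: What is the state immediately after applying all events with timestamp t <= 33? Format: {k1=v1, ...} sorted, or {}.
Answer: {q=4, r=-11}

Derivation:
Apply events with t <= 33 (5 events):
  after event 1 (t=10: INC r by 6): {r=6}
  after event 2 (t=11: INC q by 3): {q=3, r=6}
  after event 3 (t=13: DEC q by 14): {q=-11, r=6}
  after event 4 (t=20: INC q by 15): {q=4, r=6}
  after event 5 (t=24: SET r = -11): {q=4, r=-11}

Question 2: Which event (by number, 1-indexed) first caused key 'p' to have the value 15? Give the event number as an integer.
Answer: 7

Derivation:
Looking for first event where p becomes 15:
  event 7: p (absent) -> 15  <-- first match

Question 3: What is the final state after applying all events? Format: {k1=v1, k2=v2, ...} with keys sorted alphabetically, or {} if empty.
Answer: {p=20, r=50}

Derivation:
  after event 1 (t=10: INC r by 6): {r=6}
  after event 2 (t=11: INC q by 3): {q=3, r=6}
  after event 3 (t=13: DEC q by 14): {q=-11, r=6}
  after event 4 (t=20: INC q by 15): {q=4, r=6}
  after event 5 (t=24: SET r = -11): {q=4, r=-11}
  after event 6 (t=34: SET r = 50): {q=4, r=50}
  after event 7 (t=41: INC p by 15): {p=15, q=4, r=50}
  after event 8 (t=45: INC q by 13): {p=15, q=17, r=50}
  after event 9 (t=53: SET p = 20): {p=20, q=17, r=50}
  after event 10 (t=58: DEL q): {p=20, r=50}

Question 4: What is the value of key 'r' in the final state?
Answer: 50

Derivation:
Track key 'r' through all 10 events:
  event 1 (t=10: INC r by 6): r (absent) -> 6
  event 2 (t=11: INC q by 3): r unchanged
  event 3 (t=13: DEC q by 14): r unchanged
  event 4 (t=20: INC q by 15): r unchanged
  event 5 (t=24: SET r = -11): r 6 -> -11
  event 6 (t=34: SET r = 50): r -11 -> 50
  event 7 (t=41: INC p by 15): r unchanged
  event 8 (t=45: INC q by 13): r unchanged
  event 9 (t=53: SET p = 20): r unchanged
  event 10 (t=58: DEL q): r unchanged
Final: r = 50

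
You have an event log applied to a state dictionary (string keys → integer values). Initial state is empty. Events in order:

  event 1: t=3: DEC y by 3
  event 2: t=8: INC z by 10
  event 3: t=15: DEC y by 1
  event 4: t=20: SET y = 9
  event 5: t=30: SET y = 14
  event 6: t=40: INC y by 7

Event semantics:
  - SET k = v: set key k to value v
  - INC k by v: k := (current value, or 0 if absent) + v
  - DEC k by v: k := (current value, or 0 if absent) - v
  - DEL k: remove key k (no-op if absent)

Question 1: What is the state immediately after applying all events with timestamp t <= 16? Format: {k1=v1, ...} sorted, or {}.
Answer: {y=-4, z=10}

Derivation:
Apply events with t <= 16 (3 events):
  after event 1 (t=3: DEC y by 3): {y=-3}
  after event 2 (t=8: INC z by 10): {y=-3, z=10}
  after event 3 (t=15: DEC y by 1): {y=-4, z=10}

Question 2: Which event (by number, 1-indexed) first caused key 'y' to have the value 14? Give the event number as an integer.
Looking for first event where y becomes 14:
  event 1: y = -3
  event 2: y = -3
  event 3: y = -4
  event 4: y = 9
  event 5: y 9 -> 14  <-- first match

Answer: 5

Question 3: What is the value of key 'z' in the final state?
Track key 'z' through all 6 events:
  event 1 (t=3: DEC y by 3): z unchanged
  event 2 (t=8: INC z by 10): z (absent) -> 10
  event 3 (t=15: DEC y by 1): z unchanged
  event 4 (t=20: SET y = 9): z unchanged
  event 5 (t=30: SET y = 14): z unchanged
  event 6 (t=40: INC y by 7): z unchanged
Final: z = 10

Answer: 10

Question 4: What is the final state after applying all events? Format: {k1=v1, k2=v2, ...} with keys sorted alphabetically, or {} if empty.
  after event 1 (t=3: DEC y by 3): {y=-3}
  after event 2 (t=8: INC z by 10): {y=-3, z=10}
  after event 3 (t=15: DEC y by 1): {y=-4, z=10}
  after event 4 (t=20: SET y = 9): {y=9, z=10}
  after event 5 (t=30: SET y = 14): {y=14, z=10}
  after event 6 (t=40: INC y by 7): {y=21, z=10}

Answer: {y=21, z=10}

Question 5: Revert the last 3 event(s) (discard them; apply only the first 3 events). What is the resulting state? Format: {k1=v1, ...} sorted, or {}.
Answer: {y=-4, z=10}

Derivation:
Keep first 3 events (discard last 3):
  after event 1 (t=3: DEC y by 3): {y=-3}
  after event 2 (t=8: INC z by 10): {y=-3, z=10}
  after event 3 (t=15: DEC y by 1): {y=-4, z=10}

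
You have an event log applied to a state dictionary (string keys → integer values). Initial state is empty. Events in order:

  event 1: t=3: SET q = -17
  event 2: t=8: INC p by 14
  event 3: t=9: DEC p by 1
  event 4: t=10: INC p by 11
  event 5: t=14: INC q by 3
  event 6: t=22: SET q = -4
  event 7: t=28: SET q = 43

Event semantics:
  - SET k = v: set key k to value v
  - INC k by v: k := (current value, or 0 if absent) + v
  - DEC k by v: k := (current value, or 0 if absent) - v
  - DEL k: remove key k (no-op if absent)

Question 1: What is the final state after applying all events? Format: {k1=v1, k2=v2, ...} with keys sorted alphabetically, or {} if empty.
Answer: {p=24, q=43}

Derivation:
  after event 1 (t=3: SET q = -17): {q=-17}
  after event 2 (t=8: INC p by 14): {p=14, q=-17}
  after event 3 (t=9: DEC p by 1): {p=13, q=-17}
  after event 4 (t=10: INC p by 11): {p=24, q=-17}
  after event 5 (t=14: INC q by 3): {p=24, q=-14}
  after event 6 (t=22: SET q = -4): {p=24, q=-4}
  after event 7 (t=28: SET q = 43): {p=24, q=43}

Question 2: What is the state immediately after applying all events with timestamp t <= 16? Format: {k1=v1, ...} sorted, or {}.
Answer: {p=24, q=-14}

Derivation:
Apply events with t <= 16 (5 events):
  after event 1 (t=3: SET q = -17): {q=-17}
  after event 2 (t=8: INC p by 14): {p=14, q=-17}
  after event 3 (t=9: DEC p by 1): {p=13, q=-17}
  after event 4 (t=10: INC p by 11): {p=24, q=-17}
  after event 5 (t=14: INC q by 3): {p=24, q=-14}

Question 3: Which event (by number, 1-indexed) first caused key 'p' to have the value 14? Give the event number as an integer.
Answer: 2

Derivation:
Looking for first event where p becomes 14:
  event 2: p (absent) -> 14  <-- first match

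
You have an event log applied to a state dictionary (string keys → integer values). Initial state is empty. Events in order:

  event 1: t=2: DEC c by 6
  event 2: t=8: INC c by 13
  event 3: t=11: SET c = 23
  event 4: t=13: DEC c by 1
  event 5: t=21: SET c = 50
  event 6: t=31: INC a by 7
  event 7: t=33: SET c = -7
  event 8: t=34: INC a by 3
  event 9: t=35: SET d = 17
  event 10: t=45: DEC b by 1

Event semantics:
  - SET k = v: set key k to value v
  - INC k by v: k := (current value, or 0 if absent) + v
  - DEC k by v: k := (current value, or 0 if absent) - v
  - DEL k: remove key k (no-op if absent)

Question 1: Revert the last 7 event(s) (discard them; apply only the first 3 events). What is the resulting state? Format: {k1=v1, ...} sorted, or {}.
Keep first 3 events (discard last 7):
  after event 1 (t=2: DEC c by 6): {c=-6}
  after event 2 (t=8: INC c by 13): {c=7}
  after event 3 (t=11: SET c = 23): {c=23}

Answer: {c=23}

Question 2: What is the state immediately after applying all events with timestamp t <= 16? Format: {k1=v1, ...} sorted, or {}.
Apply events with t <= 16 (4 events):
  after event 1 (t=2: DEC c by 6): {c=-6}
  after event 2 (t=8: INC c by 13): {c=7}
  after event 3 (t=11: SET c = 23): {c=23}
  after event 4 (t=13: DEC c by 1): {c=22}

Answer: {c=22}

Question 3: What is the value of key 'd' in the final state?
Answer: 17

Derivation:
Track key 'd' through all 10 events:
  event 1 (t=2: DEC c by 6): d unchanged
  event 2 (t=8: INC c by 13): d unchanged
  event 3 (t=11: SET c = 23): d unchanged
  event 4 (t=13: DEC c by 1): d unchanged
  event 5 (t=21: SET c = 50): d unchanged
  event 6 (t=31: INC a by 7): d unchanged
  event 7 (t=33: SET c = -7): d unchanged
  event 8 (t=34: INC a by 3): d unchanged
  event 9 (t=35: SET d = 17): d (absent) -> 17
  event 10 (t=45: DEC b by 1): d unchanged
Final: d = 17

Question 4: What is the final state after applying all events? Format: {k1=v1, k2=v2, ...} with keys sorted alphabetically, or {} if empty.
Answer: {a=10, b=-1, c=-7, d=17}

Derivation:
  after event 1 (t=2: DEC c by 6): {c=-6}
  after event 2 (t=8: INC c by 13): {c=7}
  after event 3 (t=11: SET c = 23): {c=23}
  after event 4 (t=13: DEC c by 1): {c=22}
  after event 5 (t=21: SET c = 50): {c=50}
  after event 6 (t=31: INC a by 7): {a=7, c=50}
  after event 7 (t=33: SET c = -7): {a=7, c=-7}
  after event 8 (t=34: INC a by 3): {a=10, c=-7}
  after event 9 (t=35: SET d = 17): {a=10, c=-7, d=17}
  after event 10 (t=45: DEC b by 1): {a=10, b=-1, c=-7, d=17}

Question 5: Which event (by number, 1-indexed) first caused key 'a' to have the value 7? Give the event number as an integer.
Looking for first event where a becomes 7:
  event 6: a (absent) -> 7  <-- first match

Answer: 6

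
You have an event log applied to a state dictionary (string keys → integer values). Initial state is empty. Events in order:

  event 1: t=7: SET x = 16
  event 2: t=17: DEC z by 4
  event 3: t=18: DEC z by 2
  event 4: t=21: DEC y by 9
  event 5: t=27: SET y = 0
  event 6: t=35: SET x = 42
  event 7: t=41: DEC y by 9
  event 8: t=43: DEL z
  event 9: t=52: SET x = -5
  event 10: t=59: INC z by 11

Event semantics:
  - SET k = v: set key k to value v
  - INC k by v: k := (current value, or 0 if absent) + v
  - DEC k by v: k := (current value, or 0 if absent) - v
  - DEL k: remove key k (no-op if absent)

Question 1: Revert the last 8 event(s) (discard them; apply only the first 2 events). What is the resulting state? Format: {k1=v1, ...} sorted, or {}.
Answer: {x=16, z=-4}

Derivation:
Keep first 2 events (discard last 8):
  after event 1 (t=7: SET x = 16): {x=16}
  after event 2 (t=17: DEC z by 4): {x=16, z=-4}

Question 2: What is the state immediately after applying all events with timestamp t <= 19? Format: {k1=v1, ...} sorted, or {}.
Answer: {x=16, z=-6}

Derivation:
Apply events with t <= 19 (3 events):
  after event 1 (t=7: SET x = 16): {x=16}
  after event 2 (t=17: DEC z by 4): {x=16, z=-4}
  after event 3 (t=18: DEC z by 2): {x=16, z=-6}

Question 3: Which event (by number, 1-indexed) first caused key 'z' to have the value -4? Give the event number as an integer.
Answer: 2

Derivation:
Looking for first event where z becomes -4:
  event 2: z (absent) -> -4  <-- first match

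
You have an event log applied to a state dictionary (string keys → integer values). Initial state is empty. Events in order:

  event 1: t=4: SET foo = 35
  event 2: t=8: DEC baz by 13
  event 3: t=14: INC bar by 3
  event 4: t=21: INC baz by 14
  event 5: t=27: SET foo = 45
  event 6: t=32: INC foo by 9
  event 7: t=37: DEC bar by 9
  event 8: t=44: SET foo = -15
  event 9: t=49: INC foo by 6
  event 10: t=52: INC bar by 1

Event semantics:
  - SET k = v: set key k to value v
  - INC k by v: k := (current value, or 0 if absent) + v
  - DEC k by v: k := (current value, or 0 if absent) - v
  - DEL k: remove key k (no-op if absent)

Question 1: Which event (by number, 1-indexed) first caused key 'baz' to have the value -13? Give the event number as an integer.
Looking for first event where baz becomes -13:
  event 2: baz (absent) -> -13  <-- first match

Answer: 2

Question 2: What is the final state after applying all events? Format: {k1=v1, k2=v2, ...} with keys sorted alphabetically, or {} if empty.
  after event 1 (t=4: SET foo = 35): {foo=35}
  after event 2 (t=8: DEC baz by 13): {baz=-13, foo=35}
  after event 3 (t=14: INC bar by 3): {bar=3, baz=-13, foo=35}
  after event 4 (t=21: INC baz by 14): {bar=3, baz=1, foo=35}
  after event 5 (t=27: SET foo = 45): {bar=3, baz=1, foo=45}
  after event 6 (t=32: INC foo by 9): {bar=3, baz=1, foo=54}
  after event 7 (t=37: DEC bar by 9): {bar=-6, baz=1, foo=54}
  after event 8 (t=44: SET foo = -15): {bar=-6, baz=1, foo=-15}
  after event 9 (t=49: INC foo by 6): {bar=-6, baz=1, foo=-9}
  after event 10 (t=52: INC bar by 1): {bar=-5, baz=1, foo=-9}

Answer: {bar=-5, baz=1, foo=-9}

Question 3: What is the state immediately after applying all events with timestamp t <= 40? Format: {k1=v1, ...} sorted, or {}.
Answer: {bar=-6, baz=1, foo=54}

Derivation:
Apply events with t <= 40 (7 events):
  after event 1 (t=4: SET foo = 35): {foo=35}
  after event 2 (t=8: DEC baz by 13): {baz=-13, foo=35}
  after event 3 (t=14: INC bar by 3): {bar=3, baz=-13, foo=35}
  after event 4 (t=21: INC baz by 14): {bar=3, baz=1, foo=35}
  after event 5 (t=27: SET foo = 45): {bar=3, baz=1, foo=45}
  after event 6 (t=32: INC foo by 9): {bar=3, baz=1, foo=54}
  after event 7 (t=37: DEC bar by 9): {bar=-6, baz=1, foo=54}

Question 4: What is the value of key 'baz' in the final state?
Answer: 1

Derivation:
Track key 'baz' through all 10 events:
  event 1 (t=4: SET foo = 35): baz unchanged
  event 2 (t=8: DEC baz by 13): baz (absent) -> -13
  event 3 (t=14: INC bar by 3): baz unchanged
  event 4 (t=21: INC baz by 14): baz -13 -> 1
  event 5 (t=27: SET foo = 45): baz unchanged
  event 6 (t=32: INC foo by 9): baz unchanged
  event 7 (t=37: DEC bar by 9): baz unchanged
  event 8 (t=44: SET foo = -15): baz unchanged
  event 9 (t=49: INC foo by 6): baz unchanged
  event 10 (t=52: INC bar by 1): baz unchanged
Final: baz = 1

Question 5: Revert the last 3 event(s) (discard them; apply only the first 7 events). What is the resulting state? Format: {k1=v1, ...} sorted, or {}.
Keep first 7 events (discard last 3):
  after event 1 (t=4: SET foo = 35): {foo=35}
  after event 2 (t=8: DEC baz by 13): {baz=-13, foo=35}
  after event 3 (t=14: INC bar by 3): {bar=3, baz=-13, foo=35}
  after event 4 (t=21: INC baz by 14): {bar=3, baz=1, foo=35}
  after event 5 (t=27: SET foo = 45): {bar=3, baz=1, foo=45}
  after event 6 (t=32: INC foo by 9): {bar=3, baz=1, foo=54}
  after event 7 (t=37: DEC bar by 9): {bar=-6, baz=1, foo=54}

Answer: {bar=-6, baz=1, foo=54}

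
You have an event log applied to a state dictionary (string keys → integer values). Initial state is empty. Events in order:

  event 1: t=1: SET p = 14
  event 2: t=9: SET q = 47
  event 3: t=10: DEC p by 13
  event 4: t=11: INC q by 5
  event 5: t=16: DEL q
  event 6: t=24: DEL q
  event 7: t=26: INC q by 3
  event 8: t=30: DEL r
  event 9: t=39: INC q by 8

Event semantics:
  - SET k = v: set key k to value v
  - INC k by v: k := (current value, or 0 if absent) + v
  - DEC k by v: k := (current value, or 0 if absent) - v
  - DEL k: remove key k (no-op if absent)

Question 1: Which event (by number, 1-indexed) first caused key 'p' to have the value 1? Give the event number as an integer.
Answer: 3

Derivation:
Looking for first event where p becomes 1:
  event 1: p = 14
  event 2: p = 14
  event 3: p 14 -> 1  <-- first match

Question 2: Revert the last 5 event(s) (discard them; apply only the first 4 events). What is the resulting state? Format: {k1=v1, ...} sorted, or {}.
Keep first 4 events (discard last 5):
  after event 1 (t=1: SET p = 14): {p=14}
  after event 2 (t=9: SET q = 47): {p=14, q=47}
  after event 3 (t=10: DEC p by 13): {p=1, q=47}
  after event 4 (t=11: INC q by 5): {p=1, q=52}

Answer: {p=1, q=52}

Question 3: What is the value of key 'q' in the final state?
Track key 'q' through all 9 events:
  event 1 (t=1: SET p = 14): q unchanged
  event 2 (t=9: SET q = 47): q (absent) -> 47
  event 3 (t=10: DEC p by 13): q unchanged
  event 4 (t=11: INC q by 5): q 47 -> 52
  event 5 (t=16: DEL q): q 52 -> (absent)
  event 6 (t=24: DEL q): q (absent) -> (absent)
  event 7 (t=26: INC q by 3): q (absent) -> 3
  event 8 (t=30: DEL r): q unchanged
  event 9 (t=39: INC q by 8): q 3 -> 11
Final: q = 11

Answer: 11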